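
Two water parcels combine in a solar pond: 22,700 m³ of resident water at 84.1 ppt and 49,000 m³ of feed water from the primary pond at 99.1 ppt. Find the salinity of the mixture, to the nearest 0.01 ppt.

Total salt / total volume:
salt = 22,700×84.1 + 49,000×99.1 = 1,909,070 + 4,855,900 = 6,764,970
volume = 22,700 + 49,000 = 71,700 m³
S = 6,764,970 / 71,700 = 94.351 ppt

94.35 ppt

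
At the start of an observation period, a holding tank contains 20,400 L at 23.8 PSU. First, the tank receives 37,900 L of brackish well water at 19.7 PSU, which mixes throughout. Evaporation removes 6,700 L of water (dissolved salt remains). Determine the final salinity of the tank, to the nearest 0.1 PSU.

After mixing: salt = 20,400×23.8 + 37,900×19.7 = 1,232,150; volume = 58,300 L
After evaporation: salt unchanged = 1,232,150; volume = 58,300 − 6,700 = 51,600 L
S = 1,232,150 / 51,600 = 23.8789 PSU

23.9 PSU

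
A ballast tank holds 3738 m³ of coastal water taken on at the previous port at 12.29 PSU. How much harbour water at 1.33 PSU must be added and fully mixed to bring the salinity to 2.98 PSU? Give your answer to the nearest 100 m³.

21100 m³

Salt balance: 3,738×12.29 + V×1.33 = (3,738+V)×2.98
45,940.02 + 1.33V = 11,139.24 + 2.98V
34,800.78 = 1.65V
V = 21,091.38 m³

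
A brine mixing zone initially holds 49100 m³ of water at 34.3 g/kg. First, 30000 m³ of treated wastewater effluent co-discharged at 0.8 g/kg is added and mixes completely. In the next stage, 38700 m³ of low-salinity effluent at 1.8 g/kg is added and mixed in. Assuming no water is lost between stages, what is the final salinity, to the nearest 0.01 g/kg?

15.09 g/kg

Conserving salt mass:
Initial salt = 49,100×34.3 = 1,684,130
After stage 1: salt = 1,684,130 + 30,000×0.8 = 1,708,130; volume = 79,100 m³; S = 21.595 g/kg
After stage 2: salt = 1,708,130 + 38,700×1.8 = 1,777,790; volume = 117,800 m³
S = 1,777,790 / 117,800 = 15.0916 g/kg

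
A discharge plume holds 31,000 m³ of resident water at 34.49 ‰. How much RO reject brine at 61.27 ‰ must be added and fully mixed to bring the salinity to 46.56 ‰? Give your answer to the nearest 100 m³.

Salt balance: 31,000×34.49 + V×61.27 = (31,000+V)×46.56
1,069,190 + 61.27V = 1,443,360 + 46.56V
374,170 = 14.71V
V = 25,436.44 m³

25400 m³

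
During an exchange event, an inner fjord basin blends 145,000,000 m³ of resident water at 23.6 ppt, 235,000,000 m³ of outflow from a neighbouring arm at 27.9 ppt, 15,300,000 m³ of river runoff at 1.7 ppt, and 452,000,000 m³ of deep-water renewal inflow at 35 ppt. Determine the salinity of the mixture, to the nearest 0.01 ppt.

Salt balance:
salt = 145,000,000×23.6 + 235,000,000×27.9 + 15,300,000×1.7 + 452,000,000×35 = 3,422,000,000 + 6,556,500,000 + 26,010,000 + 15,820,000,000 = 25,824,510,000
volume = 145,000,000 + 235,000,000 + 15,300,000 + 452,000,000 = 847,300,000 m³
S = 25,824,510,000 / 847,300,000 = 30.4786 ppt

30.48 ppt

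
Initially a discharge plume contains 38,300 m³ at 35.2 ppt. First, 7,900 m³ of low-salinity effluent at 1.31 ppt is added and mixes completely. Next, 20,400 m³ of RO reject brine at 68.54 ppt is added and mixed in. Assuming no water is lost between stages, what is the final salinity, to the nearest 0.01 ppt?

Salt balance:
Initial salt = 38,300×35.2 = 1,348,160
After stage 1: salt = 1,348,160 + 7,900×1.31 = 1,358,509; volume = 46,200 m³; S = 29.405 ppt
After stage 2: salt = 1,358,509 + 20,400×68.54 = 2,756,725; volume = 66,600 m³
S = 2,756,725 / 66,600 = 41.3923 ppt

41.39 ppt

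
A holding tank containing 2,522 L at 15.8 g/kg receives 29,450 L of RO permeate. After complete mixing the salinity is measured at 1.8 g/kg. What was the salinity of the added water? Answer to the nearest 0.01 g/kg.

0.60 g/kg

Salt balance: 2,522×15.8 + 29,450×S = 31,972×1.8
39,847.6 + 29,450·S = 57,549.6
S = (57,549.6 − 39,847.6) / 29,450 = 0.6011 g/kg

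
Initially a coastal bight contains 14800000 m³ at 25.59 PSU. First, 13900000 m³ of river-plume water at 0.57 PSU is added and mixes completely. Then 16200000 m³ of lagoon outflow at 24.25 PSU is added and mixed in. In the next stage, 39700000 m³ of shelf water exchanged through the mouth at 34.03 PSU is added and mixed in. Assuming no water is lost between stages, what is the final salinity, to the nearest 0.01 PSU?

By conservation of dissolved salt,
Initial salt = 14,800,000×25.59 = 378,732,000
After stage 1: salt = 378,732,000 + 13,900,000×0.57 = 386,655,000; volume = 28,700,000 m³; S = 13.472 PSU
After stage 2: salt = 386,655,000 + 16,200,000×24.25 = 779,505,000; volume = 44,900,000 m³; S = 17.361 PSU
After stage 3: salt = 779,505,000 + 39,700,000×34.03 = 2,130,496,000; volume = 84,600,000 m³
S = 2,130,496,000 / 84,600,000 = 25.1832 PSU

25.18 PSU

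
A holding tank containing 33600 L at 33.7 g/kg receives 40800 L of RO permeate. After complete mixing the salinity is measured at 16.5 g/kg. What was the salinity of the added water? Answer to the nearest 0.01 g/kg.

Salt balance: 33,600×33.7 + 40,800×S = 74,400×16.5
1,132,320 + 40,800·S = 1,227,600
S = (1,227,600 − 1,132,320) / 40,800 = 2.3353 g/kg

2.34 g/kg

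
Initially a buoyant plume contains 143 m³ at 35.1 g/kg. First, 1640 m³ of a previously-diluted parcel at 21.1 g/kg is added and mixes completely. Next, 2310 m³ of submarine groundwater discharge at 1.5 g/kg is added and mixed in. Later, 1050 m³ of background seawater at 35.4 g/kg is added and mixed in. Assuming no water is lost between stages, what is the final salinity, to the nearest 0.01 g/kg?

15.61 g/kg

Salt balance:
Initial salt = 143×35.1 = 5,019.3
After stage 1: salt = 5,019.3 + 1,640×21.1 = 39,623.3; volume = 1,783 m³; S = 22.223 g/kg
After stage 2: salt = 39,623.3 + 2,310×1.5 = 43,088.3; volume = 4,093 m³; S = 10.527 g/kg
After stage 3: salt = 43,088.3 + 1,050×35.4 = 80,258.3; volume = 5,143 m³
S = 80,258.3 / 5,143 = 15.6053 g/kg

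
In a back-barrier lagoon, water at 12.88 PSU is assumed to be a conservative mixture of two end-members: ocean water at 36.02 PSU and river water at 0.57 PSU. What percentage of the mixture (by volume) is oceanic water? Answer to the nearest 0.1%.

34.7%

Let g be the oceanic fraction. Salt balance per unit volume:
g×36.02 + (1−g)×0.57 = 12.88
g = (12.88 − 0.57) / (36.02 − 0.57) = 12.31/35.45 = 0.3472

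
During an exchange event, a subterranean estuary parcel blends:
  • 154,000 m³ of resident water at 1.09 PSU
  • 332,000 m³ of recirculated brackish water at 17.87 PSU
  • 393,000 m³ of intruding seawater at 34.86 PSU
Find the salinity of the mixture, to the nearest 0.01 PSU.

22.53 PSU

Weighted by volume,
salt = 154,000×1.09 + 332,000×17.87 + 393,000×34.86 = 167,860 + 5,932,840 + 13,699,980 = 19,800,680
volume = 154,000 + 332,000 + 393,000 = 879,000 m³
S = 19,800,680 / 879,000 = 22.5264 PSU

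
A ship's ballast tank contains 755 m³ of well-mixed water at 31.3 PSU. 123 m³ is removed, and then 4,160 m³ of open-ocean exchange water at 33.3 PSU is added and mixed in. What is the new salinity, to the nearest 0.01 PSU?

Remaining after removal: 632 m³ at 31.3 PSU (salt = 19,781.6)
After addition: salt = 19,781.6 + 4,160×33.3 = 158,309.6; volume = 4,792 m³
S = 158,309.6 / 4,792 = 33.0362 PSU

33.04 PSU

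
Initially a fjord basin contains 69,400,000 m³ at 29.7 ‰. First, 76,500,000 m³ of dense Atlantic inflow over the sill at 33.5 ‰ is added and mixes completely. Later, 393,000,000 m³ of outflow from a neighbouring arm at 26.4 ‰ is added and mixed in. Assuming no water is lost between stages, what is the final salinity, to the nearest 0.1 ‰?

27.8 ‰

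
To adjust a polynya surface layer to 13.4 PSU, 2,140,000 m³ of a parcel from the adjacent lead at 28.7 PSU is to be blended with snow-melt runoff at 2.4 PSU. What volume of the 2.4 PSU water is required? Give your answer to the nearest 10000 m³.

2980000 m³

Salt balance: 2,140,000×28.7 + V×2.4 = (2,140,000+V)×13.4
61,418,000 + 2.4V = 28,676,000 + 13.4V
32,742,000 = 11V
V = 2,976,545.45 m³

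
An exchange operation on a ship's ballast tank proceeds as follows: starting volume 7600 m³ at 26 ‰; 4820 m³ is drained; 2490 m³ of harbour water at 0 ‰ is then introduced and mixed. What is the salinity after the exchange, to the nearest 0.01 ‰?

13.72 ‰

Remaining after removal: 2,780 m³ at 26 ‰ (salt = 72,280)
After addition: salt = 72,280 + 2,490×0 = 72,280; volume = 5,270 m³
S = 72,280 / 5,270 = 13.7154 ‰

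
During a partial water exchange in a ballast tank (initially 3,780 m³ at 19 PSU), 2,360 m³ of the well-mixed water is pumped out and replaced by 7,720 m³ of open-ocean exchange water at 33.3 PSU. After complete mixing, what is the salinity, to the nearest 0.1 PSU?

31.1 PSU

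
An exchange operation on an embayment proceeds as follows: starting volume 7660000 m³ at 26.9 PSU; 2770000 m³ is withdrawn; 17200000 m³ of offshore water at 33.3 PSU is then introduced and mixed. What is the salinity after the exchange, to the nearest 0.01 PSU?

31.88 PSU

Remaining after removal: 4,890,000 m³ at 26.9 PSU (salt = 131,541,000)
After addition: salt = 131,541,000 + 17,200,000×33.3 = 704,301,000; volume = 22,090,000 m³
S = 704,301,000 / 22,090,000 = 31.8833 PSU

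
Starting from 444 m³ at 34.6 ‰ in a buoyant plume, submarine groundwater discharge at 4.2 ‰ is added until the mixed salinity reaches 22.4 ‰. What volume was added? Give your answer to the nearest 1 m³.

Salt balance: 444×34.6 + V×4.2 = (444+V)×22.4
15,362.4 + 4.2V = 9,945.6 + 22.4V
5,416.8 = 18.2V
V = 297.63 m³

298 m³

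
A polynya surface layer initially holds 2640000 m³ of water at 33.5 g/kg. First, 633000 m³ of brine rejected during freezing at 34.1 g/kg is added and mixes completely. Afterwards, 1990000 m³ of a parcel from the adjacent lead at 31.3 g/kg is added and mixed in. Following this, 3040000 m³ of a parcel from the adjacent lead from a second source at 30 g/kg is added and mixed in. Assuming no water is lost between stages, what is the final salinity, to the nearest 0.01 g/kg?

31.74 g/kg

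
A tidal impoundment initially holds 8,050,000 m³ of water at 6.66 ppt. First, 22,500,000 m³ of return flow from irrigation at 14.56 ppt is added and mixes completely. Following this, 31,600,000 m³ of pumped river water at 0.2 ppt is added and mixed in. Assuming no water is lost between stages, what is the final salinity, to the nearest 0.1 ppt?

Mass of salt is conserved:
Initial salt = 8,050,000×6.66 = 53,613,000
After stage 1: salt = 53,613,000 + 22,500,000×14.56 = 381,213,000; volume = 30,550,000 m³; S = 12.478 ppt
After stage 2: salt = 381,213,000 + 31,600,000×0.2 = 387,533,000; volume = 62,150,000 m³
S = 387,533,000 / 62,150,000 = 6.2354 ppt

6.2 ppt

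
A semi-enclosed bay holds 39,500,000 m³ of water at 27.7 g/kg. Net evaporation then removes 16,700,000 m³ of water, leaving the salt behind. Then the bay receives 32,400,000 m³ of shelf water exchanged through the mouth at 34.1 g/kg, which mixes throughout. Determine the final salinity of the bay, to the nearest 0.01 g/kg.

39.84 g/kg

After evaporation: salt = 39,500,000×27.7 = 1,094,150,000; volume = 39,500,000 − 16,700,000 = 22,800,000 m³
After mixing: salt = 1,094,150,000 + 32,400,000×34.1 = 2,198,990,000; volume = 22,800,000 + 32,400,000 = 55,200,000 m³
S = 2,198,990,000 / 55,200,000 = 39.8368 g/kg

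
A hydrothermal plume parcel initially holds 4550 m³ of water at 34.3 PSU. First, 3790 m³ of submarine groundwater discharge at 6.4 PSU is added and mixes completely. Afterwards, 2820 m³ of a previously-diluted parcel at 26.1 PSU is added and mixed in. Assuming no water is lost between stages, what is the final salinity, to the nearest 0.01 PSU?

22.75 PSU

Conserving salt mass:
Initial salt = 4,550×34.3 = 156,065
After stage 1: salt = 156,065 + 3,790×6.4 = 180,321; volume = 8,340 m³; S = 21.621 PSU
After stage 2: salt = 180,321 + 2,820×26.1 = 253,923; volume = 11,160 m³
S = 253,923 / 11,160 = 22.753 PSU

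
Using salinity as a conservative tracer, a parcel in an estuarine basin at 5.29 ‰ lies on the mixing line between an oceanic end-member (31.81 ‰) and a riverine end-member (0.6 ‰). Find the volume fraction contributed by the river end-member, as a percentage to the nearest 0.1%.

85.0%

Let f be the freshwater fraction. Salt balance per unit volume:
f×0.6 + (1−f)×31.81 = 5.29
f = (31.81 − 5.29) / (31.81 − 0.6) = 26.52/31.21 = 0.8497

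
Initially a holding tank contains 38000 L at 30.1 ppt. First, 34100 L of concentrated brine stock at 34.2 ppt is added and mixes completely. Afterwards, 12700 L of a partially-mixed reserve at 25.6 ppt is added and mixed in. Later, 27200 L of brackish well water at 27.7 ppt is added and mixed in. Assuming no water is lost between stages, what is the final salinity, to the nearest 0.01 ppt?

Salt balance:
Initial salt = 38,000×30.1 = 1,143,800
After stage 1: salt = 1,143,800 + 34,100×34.2 = 2,310,020; volume = 72,100 L; S = 32.039 ppt
After stage 2: salt = 2,310,020 + 12,700×25.6 = 2,635,140; volume = 84,800 L; S = 31.075 ppt
After stage 3: salt = 2,635,140 + 27,200×27.7 = 3,388,580; volume = 112,000 L
S = 3,388,580 / 112,000 = 30.2552 ppt

30.26 ppt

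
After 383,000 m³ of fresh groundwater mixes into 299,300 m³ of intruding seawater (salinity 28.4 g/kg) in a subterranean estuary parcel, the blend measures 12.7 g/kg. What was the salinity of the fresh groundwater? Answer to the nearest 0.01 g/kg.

0.43 g/kg

Salt balance: 299,300×28.4 + 383,000×S = 682,300×12.7
8,500,120 + 383,000·S = 8,665,210
S = (8,665,210 − 8,500,120) / 383,000 = 0.431 g/kg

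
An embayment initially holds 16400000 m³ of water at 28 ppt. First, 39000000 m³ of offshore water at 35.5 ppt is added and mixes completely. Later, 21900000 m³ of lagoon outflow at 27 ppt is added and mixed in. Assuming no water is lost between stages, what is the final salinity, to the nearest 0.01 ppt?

31.50 ppt

Mass of salt is conserved:
Initial salt = 16,400,000×28 = 459,200,000
After stage 1: salt = 459,200,000 + 39,000,000×35.5 = 1,843,700,000; volume = 55,400,000 m³; S = 33.28 ppt
After stage 2: salt = 1,843,700,000 + 21,900,000×27 = 2,435,000,000; volume = 77,300,000 m³
S = 2,435,000,000 / 77,300,000 = 31.5006 ppt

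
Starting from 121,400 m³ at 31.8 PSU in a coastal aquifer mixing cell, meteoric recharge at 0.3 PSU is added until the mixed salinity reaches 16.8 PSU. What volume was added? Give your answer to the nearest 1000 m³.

Salt balance: 121,400×31.8 + V×0.3 = (121,400+V)×16.8
3,860,520 + 0.3V = 2,039,520 + 16.8V
1,821,000 = 16.5V
V = 110,363.64 m³

110000 m³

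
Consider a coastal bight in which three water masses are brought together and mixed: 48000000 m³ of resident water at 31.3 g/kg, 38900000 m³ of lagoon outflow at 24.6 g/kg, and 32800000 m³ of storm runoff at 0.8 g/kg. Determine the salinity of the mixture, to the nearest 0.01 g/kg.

Salt balance:
salt = 48,000,000×31.3 + 38,900,000×24.6 + 32,800,000×0.8 = 1,502,400,000 + 956,940,000 + 26,240,000 = 2,485,580,000
volume = 48,000,000 + 38,900,000 + 32,800,000 = 119,700,000 m³
S = 2,485,580,000 / 119,700,000 = 20.7651 g/kg

20.77 g/kg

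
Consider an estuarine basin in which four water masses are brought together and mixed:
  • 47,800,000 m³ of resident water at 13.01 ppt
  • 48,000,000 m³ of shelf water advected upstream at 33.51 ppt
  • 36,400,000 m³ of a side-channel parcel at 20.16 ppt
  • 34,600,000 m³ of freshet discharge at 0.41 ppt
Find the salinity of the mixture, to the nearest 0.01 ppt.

Total salt / total volume:
salt = 47,800,000×13.01 + 48,000,000×33.51 + 36,400,000×20.16 + 34,600,000×0.41 = 621,878,000 + 1,608,480,000 + 733,824,000 + 14,186,000 = 2,978,368,000
volume = 47,800,000 + 48,000,000 + 36,400,000 + 34,600,000 = 166,800,000 m³
S = 2,978,368,000 / 166,800,000 = 17.8559 ppt

17.86 ppt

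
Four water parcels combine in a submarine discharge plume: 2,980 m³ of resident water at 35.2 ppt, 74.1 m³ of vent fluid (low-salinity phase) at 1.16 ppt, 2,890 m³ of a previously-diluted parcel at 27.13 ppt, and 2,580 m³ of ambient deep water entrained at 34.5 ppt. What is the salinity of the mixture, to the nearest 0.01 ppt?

Total salt / total volume:
salt = 2,980×35.2 + 74.1×1.16 + 2,890×27.13 + 2,580×34.5 = 104,896 + 85.956 + 78,405.7 + 89,010 = 272,397.656
volume = 2,980 + 74.1 + 2,890 + 2,580 = 8,524.1 m³
S = 272,397.656 / 8,524.1 = 31.9562 ppt

31.96 ppt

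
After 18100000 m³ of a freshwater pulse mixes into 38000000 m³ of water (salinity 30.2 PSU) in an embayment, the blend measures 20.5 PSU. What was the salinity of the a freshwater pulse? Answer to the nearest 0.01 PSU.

0.14 PSU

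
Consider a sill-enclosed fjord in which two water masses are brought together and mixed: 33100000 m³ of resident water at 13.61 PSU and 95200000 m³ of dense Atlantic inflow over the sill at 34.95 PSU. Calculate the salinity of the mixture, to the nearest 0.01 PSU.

29.44 PSU

Salt balance:
salt = 33,100,000×13.61 + 95,200,000×34.95 = 450,491,000 + 3,327,240,000 = 3,777,731,000
volume = 33,100,000 + 95,200,000 = 128,300,000 m³
S = 3,777,731,000 / 128,300,000 = 29.4445 PSU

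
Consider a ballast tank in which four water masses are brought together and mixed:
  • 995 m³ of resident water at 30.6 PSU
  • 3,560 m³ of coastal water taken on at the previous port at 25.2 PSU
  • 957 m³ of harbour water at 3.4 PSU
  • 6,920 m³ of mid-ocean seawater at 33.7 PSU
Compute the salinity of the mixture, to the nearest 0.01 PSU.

Total salt / total volume:
salt = 995×30.6 + 3,560×25.2 + 957×3.4 + 6,920×33.7 = 30,447 + 89,712 + 3,253.8 + 233,204 = 356,616.8
volume = 995 + 3,560 + 957 + 6,920 = 12,432 m³
S = 356,616.8 / 12,432 = 28.6854 PSU

28.69 PSU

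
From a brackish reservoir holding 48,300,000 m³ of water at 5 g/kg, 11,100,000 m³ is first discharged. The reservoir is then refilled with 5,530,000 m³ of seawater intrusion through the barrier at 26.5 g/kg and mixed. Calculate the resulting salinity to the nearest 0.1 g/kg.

Remaining after removal: 37,200,000 m³ at 5 g/kg (salt = 186,000,000)
After addition: salt = 186,000,000 + 5,530,000×26.5 = 332,545,000; volume = 42,730,000 m³
S = 332,545,000 / 42,730,000 = 7.7825 g/kg

7.8 g/kg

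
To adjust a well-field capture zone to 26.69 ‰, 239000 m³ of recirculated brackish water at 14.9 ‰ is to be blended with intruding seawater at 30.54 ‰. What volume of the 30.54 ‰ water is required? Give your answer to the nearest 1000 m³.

Salt balance: 239,000×14.9 + V×30.54 = (239,000+V)×26.69
3,561,100 + 30.54V = 6,378,910 + 26.69V
2,817,810 = 3.85V
V = 731,898.7 m³

732000 m³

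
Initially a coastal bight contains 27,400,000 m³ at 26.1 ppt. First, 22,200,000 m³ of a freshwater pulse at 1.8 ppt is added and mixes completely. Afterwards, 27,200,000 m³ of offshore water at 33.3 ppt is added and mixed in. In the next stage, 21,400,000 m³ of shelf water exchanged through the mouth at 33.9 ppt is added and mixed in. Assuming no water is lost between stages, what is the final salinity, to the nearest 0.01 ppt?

24.30 ppt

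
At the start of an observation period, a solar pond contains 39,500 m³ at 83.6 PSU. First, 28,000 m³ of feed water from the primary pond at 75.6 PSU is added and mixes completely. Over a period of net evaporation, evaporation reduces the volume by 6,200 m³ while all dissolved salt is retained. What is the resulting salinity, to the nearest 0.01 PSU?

88.40 PSU

After mixing: salt = 39,500×83.6 + 28,000×75.6 = 5,419,000; volume = 67,500 m³
After evaporation: salt unchanged = 5,419,000; volume = 67,500 − 6,200 = 61,300 m³
S = 5,419,000 / 61,300 = 88.4013 PSU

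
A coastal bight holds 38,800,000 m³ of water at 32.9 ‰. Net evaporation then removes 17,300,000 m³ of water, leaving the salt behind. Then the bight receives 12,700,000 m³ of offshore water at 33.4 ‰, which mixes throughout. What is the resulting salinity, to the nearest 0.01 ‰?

After evaporation: salt = 38,800,000×32.9 = 1,276,520,000; volume = 38,800,000 − 17,300,000 = 21,500,000 m³
After mixing: salt = 1,276,520,000 + 12,700,000×33.4 = 1,700,700,000; volume = 21,500,000 + 12,700,000 = 34,200,000 m³
S = 1,700,700,000 / 34,200,000 = 49.7281 ‰

49.73 ‰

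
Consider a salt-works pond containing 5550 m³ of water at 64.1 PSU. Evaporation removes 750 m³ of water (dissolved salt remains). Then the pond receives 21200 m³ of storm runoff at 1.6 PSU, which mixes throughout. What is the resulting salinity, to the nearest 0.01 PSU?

14.99 PSU

After evaporation: salt = 5,550×64.1 = 355,755; volume = 5,550 − 750 = 4,800 m³
After mixing: salt = 355,755 + 21,200×1.6 = 389,675; volume = 4,800 + 21,200 = 26,000 m³
S = 389,675 / 26,000 = 14.9875 PSU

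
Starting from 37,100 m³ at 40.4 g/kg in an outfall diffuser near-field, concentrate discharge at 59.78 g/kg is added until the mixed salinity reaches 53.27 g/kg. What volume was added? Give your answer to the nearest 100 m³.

Salt balance: 37,100×40.4 + V×59.78 = (37,100+V)×53.27
1,498,840 + 59.78V = 1,976,317 + 53.27V
477,477 = 6.51V
V = 73,345.16 m³

73300 m³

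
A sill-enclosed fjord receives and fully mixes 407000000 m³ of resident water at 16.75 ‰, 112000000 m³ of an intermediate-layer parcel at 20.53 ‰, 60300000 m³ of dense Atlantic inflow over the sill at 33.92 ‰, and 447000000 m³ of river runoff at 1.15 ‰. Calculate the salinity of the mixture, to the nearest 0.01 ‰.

Weighted by volume,
salt = 407,000,000×16.75 + 112,000,000×20.53 + 60,300,000×33.92 + 447,000,000×1.15 = 6,817,250,000 + 2,299,360,000 + 2,045,376,000 + 514,050,000 = 11,676,036,000
volume = 407,000,000 + 112,000,000 + 60,300,000 + 447,000,000 = 1,026,300,000 m³
S = 11,676,036,000 / 1,026,300,000 = 11.3768 ‰

11.38 ‰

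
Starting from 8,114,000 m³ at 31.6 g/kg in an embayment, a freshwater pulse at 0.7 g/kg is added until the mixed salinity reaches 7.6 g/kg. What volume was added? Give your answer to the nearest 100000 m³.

Salt balance: 8,114,000×31.6 + V×0.7 = (8,114,000+V)×7.6
256,402,400 + 0.7V = 61,666,400 + 7.6V
194,736,000 = 6.9V
V = 28,222,608.7 m³

28200000 m³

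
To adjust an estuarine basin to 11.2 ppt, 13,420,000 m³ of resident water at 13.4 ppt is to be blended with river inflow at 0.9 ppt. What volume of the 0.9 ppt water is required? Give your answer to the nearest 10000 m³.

Salt balance: 13,420,000×13.4 + V×0.9 = (13,420,000+V)×11.2
179,828,000 + 0.9V = 150,304,000 + 11.2V
29,524,000 = 10.3V
V = 2,866,407.77 m³

2870000 m³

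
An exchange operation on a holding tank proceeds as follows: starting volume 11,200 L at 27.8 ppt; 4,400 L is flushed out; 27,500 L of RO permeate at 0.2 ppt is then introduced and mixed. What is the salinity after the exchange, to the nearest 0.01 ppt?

5.67 ppt

Remaining after removal: 6,800 L at 27.8 ppt (salt = 189,040)
After addition: salt = 189,040 + 27,500×0.2 = 194,540; volume = 34,300 L
S = 194,540 / 34,300 = 5.6717 ppt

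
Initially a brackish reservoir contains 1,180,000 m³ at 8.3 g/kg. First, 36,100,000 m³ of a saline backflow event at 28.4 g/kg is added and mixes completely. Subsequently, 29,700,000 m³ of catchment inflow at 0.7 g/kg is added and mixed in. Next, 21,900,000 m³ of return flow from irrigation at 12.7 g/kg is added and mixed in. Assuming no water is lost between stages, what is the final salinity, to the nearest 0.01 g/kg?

Weighted by volume,
Initial salt = 1,180,000×8.3 = 9,794,000
After stage 1: salt = 9,794,000 + 36,100,000×28.4 = 1,035,034,000; volume = 37,280,000 m³; S = 27.764 g/kg
After stage 2: salt = 1,035,034,000 + 29,700,000×0.7 = 1,055,824,000; volume = 66,980,000 m³; S = 15.763 g/kg
After stage 3: salt = 1,055,824,000 + 21,900,000×12.7 = 1,333,954,000; volume = 88,880,000 m³
S = 1,333,954,000 / 88,880,000 = 15.0085 g/kg

15.01 g/kg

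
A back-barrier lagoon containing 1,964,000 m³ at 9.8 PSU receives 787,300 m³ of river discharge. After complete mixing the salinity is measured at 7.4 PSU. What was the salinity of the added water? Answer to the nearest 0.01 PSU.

1.41 PSU

Salt balance: 1,964,000×9.8 + 787,300×S = 2,751,300×7.4
19,247,200 + 787,300·S = 20,359,620
S = (20,359,620 − 19,247,200) / 787,300 = 1.413 PSU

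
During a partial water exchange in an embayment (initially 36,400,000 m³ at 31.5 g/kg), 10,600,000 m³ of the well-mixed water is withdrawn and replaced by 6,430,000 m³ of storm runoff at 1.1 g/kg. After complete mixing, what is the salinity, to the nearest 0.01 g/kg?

Remaining after removal: 25,800,000 m³ at 31.5 g/kg (salt = 812,700,000)
After addition: salt = 812,700,000 + 6,430,000×1.1 = 819,773,000; volume = 32,230,000 m³
S = 819,773,000 / 32,230,000 = 25.4351 g/kg

25.44 g/kg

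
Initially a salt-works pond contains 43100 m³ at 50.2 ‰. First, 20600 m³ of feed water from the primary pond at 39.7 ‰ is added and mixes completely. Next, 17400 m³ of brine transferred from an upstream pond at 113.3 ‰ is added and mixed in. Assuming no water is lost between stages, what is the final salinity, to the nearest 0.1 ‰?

Weighted by volume,
Initial salt = 43,100×50.2 = 2,163,620
After stage 1: salt = 2,163,620 + 20,600×39.7 = 2,981,440; volume = 63,700 m³; S = 46.804 ‰
After stage 2: salt = 2,981,440 + 17,400×113.3 = 4,952,860; volume = 81,100 m³
S = 4,952,860 / 81,100 = 61.071 ‰

61.1 ‰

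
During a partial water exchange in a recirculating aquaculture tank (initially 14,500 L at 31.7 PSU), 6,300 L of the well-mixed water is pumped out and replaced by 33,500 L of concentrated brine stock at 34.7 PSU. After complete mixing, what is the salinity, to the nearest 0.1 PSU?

34.1 PSU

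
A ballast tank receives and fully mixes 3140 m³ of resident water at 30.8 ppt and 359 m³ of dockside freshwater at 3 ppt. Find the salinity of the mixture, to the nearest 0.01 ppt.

27.95 ppt

Salt balance:
salt = 3,140×30.8 + 359×3 = 96,712 + 1,077 = 97,789
volume = 3,140 + 359 = 3,499 m³
S = 97,789 / 3,499 = 27.9477 ppt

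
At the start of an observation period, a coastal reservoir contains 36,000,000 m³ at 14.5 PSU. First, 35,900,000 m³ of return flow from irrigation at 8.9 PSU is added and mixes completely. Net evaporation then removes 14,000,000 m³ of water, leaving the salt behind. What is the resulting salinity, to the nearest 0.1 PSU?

14.5 PSU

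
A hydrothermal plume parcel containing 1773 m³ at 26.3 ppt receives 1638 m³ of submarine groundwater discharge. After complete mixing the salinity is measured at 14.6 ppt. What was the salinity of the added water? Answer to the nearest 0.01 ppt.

1.94 ppt

Salt balance: 1,773×26.3 + 1,638×S = 3,411×14.6
46,629.9 + 1,638·S = 49,800.6
S = (49,800.6 − 46,629.9) / 1,638 = 1.9357 ppt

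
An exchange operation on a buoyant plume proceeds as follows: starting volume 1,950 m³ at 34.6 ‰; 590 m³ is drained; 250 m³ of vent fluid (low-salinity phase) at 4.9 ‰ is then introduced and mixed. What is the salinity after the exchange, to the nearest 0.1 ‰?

30.0 ‰

Remaining after removal: 1,360 m³ at 34.6 ‰ (salt = 47,056)
After addition: salt = 47,056 + 250×4.9 = 48,281; volume = 1,610 m³
S = 48,281 / 1,610 = 29.9882 ‰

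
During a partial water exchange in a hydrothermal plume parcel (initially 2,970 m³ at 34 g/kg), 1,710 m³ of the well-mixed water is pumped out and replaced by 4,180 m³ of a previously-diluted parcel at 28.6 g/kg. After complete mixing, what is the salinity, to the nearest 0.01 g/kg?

Remaining after removal: 1,260 m³ at 34 g/kg (salt = 42,840)
After addition: salt = 42,840 + 4,180×28.6 = 162,388; volume = 5,440 m³
S = 162,388 / 5,440 = 29.8507 g/kg

29.85 g/kg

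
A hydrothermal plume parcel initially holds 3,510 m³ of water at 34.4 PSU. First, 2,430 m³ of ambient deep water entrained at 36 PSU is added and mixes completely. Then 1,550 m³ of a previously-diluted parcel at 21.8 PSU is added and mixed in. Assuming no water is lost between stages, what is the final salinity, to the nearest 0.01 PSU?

32.31 PSU

By conservation of dissolved salt,
Initial salt = 3,510×34.4 = 120,744
After stage 1: salt = 120,744 + 2,430×36 = 208,224; volume = 5,940 m³; S = 35.055 PSU
After stage 2: salt = 208,224 + 1,550×21.8 = 242,014; volume = 7,490 m³
S = 242,014 / 7,490 = 32.3116 PSU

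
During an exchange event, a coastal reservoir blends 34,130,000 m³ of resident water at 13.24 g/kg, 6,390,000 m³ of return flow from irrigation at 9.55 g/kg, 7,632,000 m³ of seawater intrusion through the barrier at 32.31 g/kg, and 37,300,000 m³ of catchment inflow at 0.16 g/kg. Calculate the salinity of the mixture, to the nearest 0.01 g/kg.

By conservation of dissolved salt,
salt = 34,130,000×13.24 + 6,390,000×9.55 + 7,632,000×32.31 + 37,300,000×0.16 = 451,881,200 + 61,024,500 + 246,589,920 + 5,968,000 = 765,463,620
volume = 34,130,000 + 6,390,000 + 7,632,000 + 37,300,000 = 85,452,000 m³
S = 765,463,620 / 85,452,000 = 8.9578 g/kg

8.96 g/kg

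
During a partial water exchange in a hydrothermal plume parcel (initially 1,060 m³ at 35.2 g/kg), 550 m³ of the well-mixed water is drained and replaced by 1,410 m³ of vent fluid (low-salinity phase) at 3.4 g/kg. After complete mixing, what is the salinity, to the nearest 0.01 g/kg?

Remaining after removal: 510 m³ at 35.2 g/kg (salt = 17,952)
After addition: salt = 17,952 + 1,410×3.4 = 22,746; volume = 1,920 m³
S = 22,746 / 1,920 = 11.8469 g/kg

11.85 g/kg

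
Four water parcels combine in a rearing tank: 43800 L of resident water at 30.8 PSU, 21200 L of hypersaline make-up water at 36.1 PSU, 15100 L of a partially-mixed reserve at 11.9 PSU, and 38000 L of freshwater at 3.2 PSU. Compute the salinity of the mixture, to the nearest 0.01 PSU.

20.45 PSU

By conservation of dissolved salt,
salt = 43,800×30.8 + 21,200×36.1 + 15,100×11.9 + 38,000×3.2 = 1,349,040 + 765,320 + 179,690 + 121,600 = 2,415,650
volume = 43,800 + 21,200 + 15,100 + 38,000 = 118,100 L
S = 2,415,650 / 118,100 = 20.4543 PSU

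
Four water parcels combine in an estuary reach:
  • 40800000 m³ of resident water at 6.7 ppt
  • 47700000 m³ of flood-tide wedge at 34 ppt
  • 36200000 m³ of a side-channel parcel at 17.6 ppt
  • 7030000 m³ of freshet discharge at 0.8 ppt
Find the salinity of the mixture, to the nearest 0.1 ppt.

By conservation of dissolved salt,
salt = 40,800,000×6.7 + 47,700,000×34 + 36,200,000×17.6 + 7,030,000×0.8 = 273,360,000 + 1,621,800,000 + 637,120,000 + 5,624,000 = 2,537,904,000
volume = 40,800,000 + 47,700,000 + 36,200,000 + 7,030,000 = 131,730,000 m³
S = 2,537,904,000 / 131,730,000 = 19.266 ppt

19.3 ppt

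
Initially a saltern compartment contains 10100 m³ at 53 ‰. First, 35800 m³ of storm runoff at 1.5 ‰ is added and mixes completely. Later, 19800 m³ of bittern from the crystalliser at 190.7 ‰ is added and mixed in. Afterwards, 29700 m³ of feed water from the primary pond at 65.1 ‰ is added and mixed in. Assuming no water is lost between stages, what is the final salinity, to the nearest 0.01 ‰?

By conservation of dissolved salt,
Initial salt = 10,100×53 = 535,300
After stage 1: salt = 535,300 + 35,800×1.5 = 589,000; volume = 45,900 m³; S = 12.832 ‰
After stage 2: salt = 589,000 + 19,800×190.7 = 4,364,860; volume = 65,700 m³; S = 66.436 ‰
After stage 3: salt = 4,364,860 + 29,700×65.1 = 6,298,330; volume = 95,400 m³
S = 6,298,330 / 95,400 = 66.0202 ‰

66.02 ‰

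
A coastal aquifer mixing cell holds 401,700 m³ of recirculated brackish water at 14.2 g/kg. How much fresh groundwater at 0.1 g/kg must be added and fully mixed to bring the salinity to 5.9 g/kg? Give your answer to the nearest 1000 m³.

575000 m³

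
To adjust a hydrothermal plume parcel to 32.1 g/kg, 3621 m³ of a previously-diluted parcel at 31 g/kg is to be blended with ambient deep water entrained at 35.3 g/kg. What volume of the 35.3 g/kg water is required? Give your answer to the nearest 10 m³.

Salt balance: 3,621×31 + V×35.3 = (3,621+V)×32.1
112,251 + 35.3V = 116,234.1 + 32.1V
3,983.1 = 3.2V
V = 1,244.72 m³

1240 m³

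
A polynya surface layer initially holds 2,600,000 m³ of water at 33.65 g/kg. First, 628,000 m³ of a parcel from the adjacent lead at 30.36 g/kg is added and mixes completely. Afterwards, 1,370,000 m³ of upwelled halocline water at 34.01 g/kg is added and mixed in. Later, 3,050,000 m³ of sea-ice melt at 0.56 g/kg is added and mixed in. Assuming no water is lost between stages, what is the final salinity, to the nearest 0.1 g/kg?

By conservation of dissolved salt,
Initial salt = 2,600,000×33.65 = 87,490,000
After stage 1: salt = 87,490,000 + 628,000×30.36 = 106,556,080; volume = 3,228,000 m³; S = 33.01 g/kg
After stage 2: salt = 106,556,080 + 1,370,000×34.01 = 153,149,780; volume = 4,598,000 m³; S = 33.308 g/kg
After stage 3: salt = 153,149,780 + 3,050,000×0.56 = 154,857,780; volume = 7,648,000 m³
S = 154,857,780 / 7,648,000 = 20.2481 g/kg

20.2 g/kg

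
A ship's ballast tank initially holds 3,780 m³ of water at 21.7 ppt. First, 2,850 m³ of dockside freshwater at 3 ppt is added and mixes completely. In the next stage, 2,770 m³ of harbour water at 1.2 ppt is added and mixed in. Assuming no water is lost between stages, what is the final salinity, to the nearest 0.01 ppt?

9.99 ppt

Total salt / total volume:
Initial salt = 3,780×21.7 = 82,026
After stage 1: salt = 82,026 + 2,850×3 = 90,576; volume = 6,630 m³; S = 13.662 ppt
After stage 2: salt = 90,576 + 2,770×1.2 = 93,900; volume = 9,400 m³
S = 93,900 / 9,400 = 9.9894 ppt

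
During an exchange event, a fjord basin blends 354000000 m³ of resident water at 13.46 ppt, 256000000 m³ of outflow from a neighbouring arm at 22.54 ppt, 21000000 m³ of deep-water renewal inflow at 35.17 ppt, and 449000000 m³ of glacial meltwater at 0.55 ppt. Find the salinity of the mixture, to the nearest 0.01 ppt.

10.67 ppt

Mass of salt is conserved:
salt = 354,000,000×13.46 + 256,000,000×22.54 + 21,000,000×35.17 + 449,000,000×0.55 = 4,764,840,000 + 5,770,240,000 + 738,570,000 + 246,950,000 = 11,520,600,000
volume = 354,000,000 + 256,000,000 + 21,000,000 + 449,000,000 = 1,080,000,000 m³
S = 11,520,600,000 / 1,080,000,000 = 10.6672 ppt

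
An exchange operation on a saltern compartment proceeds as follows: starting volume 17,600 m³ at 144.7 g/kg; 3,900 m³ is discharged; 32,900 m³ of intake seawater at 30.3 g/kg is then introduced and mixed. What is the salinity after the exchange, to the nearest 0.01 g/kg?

Remaining after removal: 13,700 m³ at 144.7 g/kg (salt = 1,982,390)
After addition: salt = 1,982,390 + 32,900×30.3 = 2,979,260; volume = 46,600 m³
S = 2,979,260 / 46,600 = 63.9326 g/kg

63.93 g/kg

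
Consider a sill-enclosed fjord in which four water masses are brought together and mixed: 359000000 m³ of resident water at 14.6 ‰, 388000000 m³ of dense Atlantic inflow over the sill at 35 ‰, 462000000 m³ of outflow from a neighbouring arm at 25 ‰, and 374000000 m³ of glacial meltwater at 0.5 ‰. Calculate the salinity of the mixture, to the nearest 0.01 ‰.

19.30 ‰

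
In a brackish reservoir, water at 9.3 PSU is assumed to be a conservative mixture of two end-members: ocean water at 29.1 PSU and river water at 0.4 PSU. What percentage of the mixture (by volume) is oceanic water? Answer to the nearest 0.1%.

31.0%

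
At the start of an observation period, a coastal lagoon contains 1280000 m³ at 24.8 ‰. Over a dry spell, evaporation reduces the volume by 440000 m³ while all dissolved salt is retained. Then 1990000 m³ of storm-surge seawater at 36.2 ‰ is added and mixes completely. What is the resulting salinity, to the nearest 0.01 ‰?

36.67 ‰

After evaporation: salt = 1,280,000×24.8 = 31,744,000; volume = 1,280,000 − 440,000 = 840,000 m³
After mixing: salt = 31,744,000 + 1,990,000×36.2 = 103,782,000; volume = 840,000 + 1,990,000 = 2,830,000 m³
S = 103,782,000 / 2,830,000 = 36.6721 ‰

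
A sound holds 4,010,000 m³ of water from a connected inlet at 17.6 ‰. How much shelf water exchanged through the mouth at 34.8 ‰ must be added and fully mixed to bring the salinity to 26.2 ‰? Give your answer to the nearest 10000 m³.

4010000 m³

Salt balance: 4,010,000×17.6 + V×34.8 = (4,010,000+V)×26.2
70,576,000 + 34.8V = 105,062,000 + 26.2V
34,486,000 = 8.6V
V = 4,010,000 m³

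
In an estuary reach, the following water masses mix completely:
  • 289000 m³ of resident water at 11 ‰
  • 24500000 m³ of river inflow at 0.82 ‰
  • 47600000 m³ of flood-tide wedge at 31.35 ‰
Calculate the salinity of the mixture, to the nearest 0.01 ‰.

Conserving salt mass:
salt = 289,000×11 + 24,500,000×0.82 + 47,600,000×31.35 = 3,179,000 + 20,090,000 + 1,492,260,000 = 1,515,529,000
volume = 289,000 + 24,500,000 + 47,600,000 = 72,389,000 m³
S = 1,515,529,000 / 72,389,000 = 20.9359 ‰

20.94 ‰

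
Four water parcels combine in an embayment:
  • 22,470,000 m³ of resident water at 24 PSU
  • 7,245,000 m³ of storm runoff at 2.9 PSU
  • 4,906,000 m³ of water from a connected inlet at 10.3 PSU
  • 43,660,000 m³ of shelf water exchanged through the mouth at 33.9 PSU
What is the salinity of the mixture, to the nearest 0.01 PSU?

26.71 PSU

Conserving salt mass:
salt = 22,470,000×24 + 7,245,000×2.9 + 4,906,000×10.3 + 43,660,000×33.9 = 539,280,000 + 21,010,500 + 50,531,800 + 1,480,074,000 = 2,090,896,300
volume = 22,470,000 + 7,245,000 + 4,906,000 + 43,660,000 = 78,281,000 m³
S = 2,090,896,300 / 78,281,000 = 26.7101 PSU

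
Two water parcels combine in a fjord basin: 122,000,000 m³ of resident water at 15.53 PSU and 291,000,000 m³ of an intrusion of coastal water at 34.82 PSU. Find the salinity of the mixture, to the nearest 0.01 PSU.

By conservation of dissolved salt,
salt = 122,000,000×15.53 + 291,000,000×34.82 = 1,894,660,000 + 10,132,620,000 = 12,027,280,000
volume = 122,000,000 + 291,000,000 = 413,000,000 m³
S = 12,027,280,000 / 413,000,000 = 29.1217 PSU

29.12 PSU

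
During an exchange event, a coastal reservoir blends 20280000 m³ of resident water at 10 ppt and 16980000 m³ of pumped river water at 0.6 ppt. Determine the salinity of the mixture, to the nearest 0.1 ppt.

5.7 ppt

Total salt / total volume:
salt = 20,280,000×10 + 16,980,000×0.6 = 202,800,000 + 10,188,000 = 212,988,000
volume = 20,280,000 + 16,980,000 = 37,260,000 m³
S = 212,988,000 / 37,260,000 = 5.716 ppt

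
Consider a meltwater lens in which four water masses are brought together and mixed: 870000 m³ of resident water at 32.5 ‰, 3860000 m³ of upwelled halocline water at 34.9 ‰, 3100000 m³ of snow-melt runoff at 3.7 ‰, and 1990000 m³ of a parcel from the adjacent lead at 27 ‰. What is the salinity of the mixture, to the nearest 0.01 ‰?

23.24 ‰

By conservation of dissolved salt,
salt = 870,000×32.5 + 3,860,000×34.9 + 3,100,000×3.7 + 1,990,000×27 = 28,275,000 + 134,714,000 + 11,470,000 + 53,730,000 = 228,189,000
volume = 870,000 + 3,860,000 + 3,100,000 + 1,990,000 = 9,820,000 m³
S = 228,189,000 / 9,820,000 = 23.2372 ‰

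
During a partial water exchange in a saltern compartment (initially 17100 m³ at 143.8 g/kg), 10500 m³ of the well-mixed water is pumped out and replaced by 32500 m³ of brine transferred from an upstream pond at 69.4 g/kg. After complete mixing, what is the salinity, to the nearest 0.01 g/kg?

Remaining after removal: 6,600 m³ at 143.8 g/kg (salt = 949,080)
After addition: salt = 949,080 + 32,500×69.4 = 3,204,580; volume = 39,100 m³
S = 3,204,580 / 39,100 = 81.9586 g/kg

81.96 g/kg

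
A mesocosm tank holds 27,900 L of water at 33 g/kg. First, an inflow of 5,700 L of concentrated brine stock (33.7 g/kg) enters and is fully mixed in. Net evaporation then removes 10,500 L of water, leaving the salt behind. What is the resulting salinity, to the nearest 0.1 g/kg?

After mixing: salt = 27,900×33 + 5,700×33.7 = 1,112,790; volume = 33,600 L
After evaporation: salt unchanged = 1,112,790; volume = 33,600 − 10,500 = 23,100 L
S = 1,112,790 / 23,100 = 48.1727 g/kg

48.2 g/kg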